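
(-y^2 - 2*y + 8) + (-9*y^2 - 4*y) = -10*y^2 - 6*y + 8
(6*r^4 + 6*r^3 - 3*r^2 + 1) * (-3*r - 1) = -18*r^5 - 24*r^4 + 3*r^3 + 3*r^2 - 3*r - 1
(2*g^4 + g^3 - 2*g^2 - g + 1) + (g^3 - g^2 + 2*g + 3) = 2*g^4 + 2*g^3 - 3*g^2 + g + 4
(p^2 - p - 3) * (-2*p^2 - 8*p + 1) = -2*p^4 - 6*p^3 + 15*p^2 + 23*p - 3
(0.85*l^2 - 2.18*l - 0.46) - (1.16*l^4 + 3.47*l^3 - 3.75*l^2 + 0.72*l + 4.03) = -1.16*l^4 - 3.47*l^3 + 4.6*l^2 - 2.9*l - 4.49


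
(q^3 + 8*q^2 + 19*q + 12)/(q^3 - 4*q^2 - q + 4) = (q^2 + 7*q + 12)/(q^2 - 5*q + 4)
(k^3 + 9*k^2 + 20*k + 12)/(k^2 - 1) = (k^2 + 8*k + 12)/(k - 1)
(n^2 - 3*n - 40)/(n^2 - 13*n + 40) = (n + 5)/(n - 5)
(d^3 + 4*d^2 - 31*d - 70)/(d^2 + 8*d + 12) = (d^2 + 2*d - 35)/(d + 6)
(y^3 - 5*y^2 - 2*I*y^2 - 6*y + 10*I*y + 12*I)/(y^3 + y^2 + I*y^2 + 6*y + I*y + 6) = (y - 6)/(y + 3*I)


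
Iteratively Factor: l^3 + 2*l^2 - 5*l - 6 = (l + 3)*(l^2 - l - 2) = (l + 1)*(l + 3)*(l - 2)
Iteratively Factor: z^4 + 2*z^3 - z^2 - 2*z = (z - 1)*(z^3 + 3*z^2 + 2*z) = z*(z - 1)*(z^2 + 3*z + 2) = z*(z - 1)*(z + 2)*(z + 1)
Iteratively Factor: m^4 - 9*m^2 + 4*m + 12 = (m + 3)*(m^3 - 3*m^2 + 4) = (m - 2)*(m + 3)*(m^2 - m - 2) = (m - 2)^2*(m + 3)*(m + 1)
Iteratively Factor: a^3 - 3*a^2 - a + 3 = (a - 3)*(a^2 - 1) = (a - 3)*(a + 1)*(a - 1)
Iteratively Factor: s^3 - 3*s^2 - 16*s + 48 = (s - 3)*(s^2 - 16) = (s - 4)*(s - 3)*(s + 4)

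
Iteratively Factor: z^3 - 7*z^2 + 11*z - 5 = (z - 5)*(z^2 - 2*z + 1) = (z - 5)*(z - 1)*(z - 1)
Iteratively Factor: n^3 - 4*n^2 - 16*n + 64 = (n - 4)*(n^2 - 16) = (n - 4)^2*(n + 4)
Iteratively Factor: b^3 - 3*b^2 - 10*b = (b - 5)*(b^2 + 2*b) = (b - 5)*(b + 2)*(b)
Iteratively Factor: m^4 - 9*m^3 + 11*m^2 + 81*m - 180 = (m - 5)*(m^3 - 4*m^2 - 9*m + 36) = (m - 5)*(m - 3)*(m^2 - m - 12) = (m - 5)*(m - 4)*(m - 3)*(m + 3)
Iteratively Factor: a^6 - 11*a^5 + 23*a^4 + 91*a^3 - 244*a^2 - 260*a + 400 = (a - 4)*(a^5 - 7*a^4 - 5*a^3 + 71*a^2 + 40*a - 100) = (a - 5)*(a - 4)*(a^4 - 2*a^3 - 15*a^2 - 4*a + 20) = (a - 5)*(a - 4)*(a - 1)*(a^3 - a^2 - 16*a - 20) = (a - 5)*(a - 4)*(a - 1)*(a + 2)*(a^2 - 3*a - 10) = (a - 5)*(a - 4)*(a - 1)*(a + 2)^2*(a - 5)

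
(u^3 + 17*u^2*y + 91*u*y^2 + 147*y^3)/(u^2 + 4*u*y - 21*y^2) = (-u^2 - 10*u*y - 21*y^2)/(-u + 3*y)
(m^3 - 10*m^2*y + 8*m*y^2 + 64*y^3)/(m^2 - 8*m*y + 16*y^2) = (-m^2 + 6*m*y + 16*y^2)/(-m + 4*y)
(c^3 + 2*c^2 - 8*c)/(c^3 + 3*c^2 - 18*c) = (c^2 + 2*c - 8)/(c^2 + 3*c - 18)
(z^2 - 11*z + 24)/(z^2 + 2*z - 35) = (z^2 - 11*z + 24)/(z^2 + 2*z - 35)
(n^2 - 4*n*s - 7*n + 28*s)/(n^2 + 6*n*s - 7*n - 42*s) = (n - 4*s)/(n + 6*s)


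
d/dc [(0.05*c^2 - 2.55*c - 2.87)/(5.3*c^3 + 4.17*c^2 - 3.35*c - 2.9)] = (-0.265*c^4 + 27.03*c^3 + 56.099*c^2 + 23.6458*c - 2.2195)/(28.09*c^6 + 44.202*c^5 - 18.1211*c^4 - 58.679*c^3 - 12.9635*c^2 + 19.43*c + 8.41)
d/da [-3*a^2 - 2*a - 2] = -6*a - 2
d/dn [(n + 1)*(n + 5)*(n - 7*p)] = 3*n^2 - 14*n*p + 12*n - 42*p + 5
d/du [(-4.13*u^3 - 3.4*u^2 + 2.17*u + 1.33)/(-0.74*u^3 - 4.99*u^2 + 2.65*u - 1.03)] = (1.77635683940025e-15*u^5 + 18.0927*u^4 - 18.6774*u^3 + 17.5326*u^2 + 20.2774*u - 5.7596)/(0.5476*u^6 + 7.3852*u^5 + 20.9781*u^4 - 24.9226*u^3 + 17.3019*u^2 - 5.459*u + 1.0609)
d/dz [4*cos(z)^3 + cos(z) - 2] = (12*sin(z)^2 - 13)*sin(z)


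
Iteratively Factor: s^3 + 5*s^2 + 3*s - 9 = (s + 3)*(s^2 + 2*s - 3) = (s + 3)^2*(s - 1)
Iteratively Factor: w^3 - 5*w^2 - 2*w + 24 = (w - 3)*(w^2 - 2*w - 8) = (w - 4)*(w - 3)*(w + 2)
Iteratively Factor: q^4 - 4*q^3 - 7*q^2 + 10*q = (q - 1)*(q^3 - 3*q^2 - 10*q) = (q - 5)*(q - 1)*(q^2 + 2*q) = (q - 5)*(q - 1)*(q + 2)*(q)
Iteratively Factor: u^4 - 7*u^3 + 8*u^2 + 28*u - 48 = (u - 2)*(u^3 - 5*u^2 - 2*u + 24) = (u - 3)*(u - 2)*(u^2 - 2*u - 8) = (u - 4)*(u - 3)*(u - 2)*(u + 2)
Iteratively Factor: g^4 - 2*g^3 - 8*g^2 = (g + 2)*(g^3 - 4*g^2) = (g - 4)*(g + 2)*(g^2) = g*(g - 4)*(g + 2)*(g)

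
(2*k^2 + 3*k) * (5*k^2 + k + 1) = 10*k^4 + 17*k^3 + 5*k^2 + 3*k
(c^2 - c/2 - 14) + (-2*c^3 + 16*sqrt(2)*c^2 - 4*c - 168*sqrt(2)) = -2*c^3 + c^2 + 16*sqrt(2)*c^2 - 9*c/2 - 168*sqrt(2) - 14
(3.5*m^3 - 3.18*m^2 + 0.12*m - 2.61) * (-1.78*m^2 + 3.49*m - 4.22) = -6.23*m^5 + 17.8754*m^4 - 26.0818*m^3 + 18.4842*m^2 - 9.6153*m + 11.0142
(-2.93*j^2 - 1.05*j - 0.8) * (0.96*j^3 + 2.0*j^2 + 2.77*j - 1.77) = -2.8128*j^5 - 6.868*j^4 - 10.9841*j^3 + 0.677600000000001*j^2 - 0.3575*j + 1.416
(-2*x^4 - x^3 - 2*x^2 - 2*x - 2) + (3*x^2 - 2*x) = -2*x^4 - x^3 + x^2 - 4*x - 2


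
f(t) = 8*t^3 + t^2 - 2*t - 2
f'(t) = 24*t^2 + 2*t - 2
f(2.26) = 90.93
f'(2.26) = 125.10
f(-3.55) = -340.21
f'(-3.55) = 293.36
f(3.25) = 276.69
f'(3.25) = 258.00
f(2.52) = 127.33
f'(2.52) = 155.45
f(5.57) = 1400.35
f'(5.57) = 753.74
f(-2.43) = -106.03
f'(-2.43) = 134.86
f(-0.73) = -3.12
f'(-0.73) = 9.33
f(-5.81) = -1525.61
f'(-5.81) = 796.53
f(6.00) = 1750.00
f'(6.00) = 874.00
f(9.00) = 5893.00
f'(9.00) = 1960.00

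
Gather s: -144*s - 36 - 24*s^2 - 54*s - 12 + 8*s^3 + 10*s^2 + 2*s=8*s^3 - 14*s^2 - 196*s - 48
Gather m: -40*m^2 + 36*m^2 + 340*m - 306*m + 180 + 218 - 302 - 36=-4*m^2 + 34*m + 60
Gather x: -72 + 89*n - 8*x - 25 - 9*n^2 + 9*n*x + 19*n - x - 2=-9*n^2 + 108*n + x*(9*n - 9) - 99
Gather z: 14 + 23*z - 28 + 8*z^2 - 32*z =8*z^2 - 9*z - 14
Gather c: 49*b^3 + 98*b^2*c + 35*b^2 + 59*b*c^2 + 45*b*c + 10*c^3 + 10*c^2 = 49*b^3 + 35*b^2 + 10*c^3 + c^2*(59*b + 10) + c*(98*b^2 + 45*b)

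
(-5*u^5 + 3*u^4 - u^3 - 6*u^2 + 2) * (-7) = 35*u^5 - 21*u^4 + 7*u^3 + 42*u^2 - 14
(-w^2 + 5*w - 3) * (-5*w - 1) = 5*w^3 - 24*w^2 + 10*w + 3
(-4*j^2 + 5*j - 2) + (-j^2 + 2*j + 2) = -5*j^2 + 7*j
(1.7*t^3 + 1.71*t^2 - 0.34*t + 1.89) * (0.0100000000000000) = 0.017*t^3 + 0.0171*t^2 - 0.0034*t + 0.0189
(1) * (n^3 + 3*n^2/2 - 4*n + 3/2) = n^3 + 3*n^2/2 - 4*n + 3/2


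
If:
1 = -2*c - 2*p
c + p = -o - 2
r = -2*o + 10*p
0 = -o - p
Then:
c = -2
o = -3/2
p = 3/2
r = 18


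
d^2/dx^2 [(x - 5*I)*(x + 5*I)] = 2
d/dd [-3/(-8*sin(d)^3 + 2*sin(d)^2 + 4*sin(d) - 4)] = 3*(-6*sin(d)^2 + sin(d) + 1)*cos(d)/(sin(d)^2 - sin(d) + sin(3*d) - 2)^2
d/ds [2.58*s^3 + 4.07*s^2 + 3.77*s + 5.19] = 7.74*s^2 + 8.14*s + 3.77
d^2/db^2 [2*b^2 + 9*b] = 4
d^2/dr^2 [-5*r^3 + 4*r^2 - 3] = 8 - 30*r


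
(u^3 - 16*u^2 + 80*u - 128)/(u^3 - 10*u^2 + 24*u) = (u^2 - 12*u + 32)/(u*(u - 6))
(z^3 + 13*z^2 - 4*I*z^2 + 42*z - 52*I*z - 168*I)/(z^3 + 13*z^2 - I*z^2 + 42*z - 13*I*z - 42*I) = (z - 4*I)/(z - I)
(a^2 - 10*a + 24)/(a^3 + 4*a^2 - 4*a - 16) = (a^2 - 10*a + 24)/(a^3 + 4*a^2 - 4*a - 16)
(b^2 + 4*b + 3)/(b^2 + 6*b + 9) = (b + 1)/(b + 3)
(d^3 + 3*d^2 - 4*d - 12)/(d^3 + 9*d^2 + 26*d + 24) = (d - 2)/(d + 4)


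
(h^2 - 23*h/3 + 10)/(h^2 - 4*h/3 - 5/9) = 3*(h - 6)/(3*h + 1)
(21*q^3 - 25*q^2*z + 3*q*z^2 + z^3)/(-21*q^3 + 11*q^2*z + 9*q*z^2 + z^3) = (-3*q + z)/(3*q + z)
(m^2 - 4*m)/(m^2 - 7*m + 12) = m/(m - 3)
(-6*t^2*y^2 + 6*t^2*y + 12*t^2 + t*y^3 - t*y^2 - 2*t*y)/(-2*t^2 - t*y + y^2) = t*(6*t*y^2 - 6*t*y - 12*t - y^3 + y^2 + 2*y)/(2*t^2 + t*y - y^2)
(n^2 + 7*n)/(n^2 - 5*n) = (n + 7)/(n - 5)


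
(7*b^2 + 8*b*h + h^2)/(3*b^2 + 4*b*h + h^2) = (7*b + h)/(3*b + h)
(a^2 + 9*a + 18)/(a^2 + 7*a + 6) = (a + 3)/(a + 1)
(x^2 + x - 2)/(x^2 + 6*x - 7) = (x + 2)/(x + 7)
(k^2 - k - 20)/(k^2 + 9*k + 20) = (k - 5)/(k + 5)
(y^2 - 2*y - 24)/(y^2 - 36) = (y + 4)/(y + 6)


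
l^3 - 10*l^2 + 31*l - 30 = (l - 5)*(l - 3)*(l - 2)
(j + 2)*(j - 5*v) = j^2 - 5*j*v + 2*j - 10*v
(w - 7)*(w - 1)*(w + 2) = w^3 - 6*w^2 - 9*w + 14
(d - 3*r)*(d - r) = d^2 - 4*d*r + 3*r^2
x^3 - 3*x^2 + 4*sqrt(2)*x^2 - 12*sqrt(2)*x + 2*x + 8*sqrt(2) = (x - 2)*(x - 1)*(x + 4*sqrt(2))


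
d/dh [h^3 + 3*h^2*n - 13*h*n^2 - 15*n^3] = 3*h^2 + 6*h*n - 13*n^2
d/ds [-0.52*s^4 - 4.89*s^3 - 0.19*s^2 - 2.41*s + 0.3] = -2.08*s^3 - 14.67*s^2 - 0.38*s - 2.41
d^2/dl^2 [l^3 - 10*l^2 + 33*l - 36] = 6*l - 20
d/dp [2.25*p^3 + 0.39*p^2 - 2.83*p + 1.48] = 6.75*p^2 + 0.78*p - 2.83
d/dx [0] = 0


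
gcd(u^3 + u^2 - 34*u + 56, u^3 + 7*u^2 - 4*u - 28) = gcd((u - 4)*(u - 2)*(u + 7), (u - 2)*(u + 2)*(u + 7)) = u^2 + 5*u - 14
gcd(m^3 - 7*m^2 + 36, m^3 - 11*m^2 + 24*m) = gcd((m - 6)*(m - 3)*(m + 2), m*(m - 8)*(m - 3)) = m - 3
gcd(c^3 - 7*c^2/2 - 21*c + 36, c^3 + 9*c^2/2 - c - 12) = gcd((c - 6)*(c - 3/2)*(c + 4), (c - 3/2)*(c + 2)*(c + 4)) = c^2 + 5*c/2 - 6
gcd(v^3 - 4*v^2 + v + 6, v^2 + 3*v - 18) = v - 3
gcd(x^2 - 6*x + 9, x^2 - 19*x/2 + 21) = 1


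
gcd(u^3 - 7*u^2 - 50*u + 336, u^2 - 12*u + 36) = u - 6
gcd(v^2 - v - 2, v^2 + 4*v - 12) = v - 2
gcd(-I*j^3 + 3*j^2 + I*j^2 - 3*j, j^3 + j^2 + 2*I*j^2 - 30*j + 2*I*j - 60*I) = 1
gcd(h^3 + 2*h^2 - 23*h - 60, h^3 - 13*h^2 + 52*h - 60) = h - 5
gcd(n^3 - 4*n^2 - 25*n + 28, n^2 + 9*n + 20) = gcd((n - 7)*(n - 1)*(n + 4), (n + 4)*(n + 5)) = n + 4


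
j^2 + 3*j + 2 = (j + 1)*(j + 2)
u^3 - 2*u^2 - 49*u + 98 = (u - 7)*(u - 2)*(u + 7)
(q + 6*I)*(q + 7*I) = q^2 + 13*I*q - 42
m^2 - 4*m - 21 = (m - 7)*(m + 3)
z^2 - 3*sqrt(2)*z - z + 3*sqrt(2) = (z - 1)*(z - 3*sqrt(2))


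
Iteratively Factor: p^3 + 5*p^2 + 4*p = (p + 4)*(p^2 + p) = (p + 1)*(p + 4)*(p)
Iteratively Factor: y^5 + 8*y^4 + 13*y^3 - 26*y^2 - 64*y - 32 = (y + 1)*(y^4 + 7*y^3 + 6*y^2 - 32*y - 32) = (y + 1)*(y + 4)*(y^3 + 3*y^2 - 6*y - 8) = (y + 1)^2*(y + 4)*(y^2 + 2*y - 8) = (y - 2)*(y + 1)^2*(y + 4)*(y + 4)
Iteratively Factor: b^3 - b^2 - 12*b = (b + 3)*(b^2 - 4*b) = (b - 4)*(b + 3)*(b)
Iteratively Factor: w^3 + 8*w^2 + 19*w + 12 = (w + 1)*(w^2 + 7*w + 12) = (w + 1)*(w + 3)*(w + 4)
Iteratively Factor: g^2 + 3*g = (g + 3)*(g)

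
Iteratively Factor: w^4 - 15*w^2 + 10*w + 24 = (w + 4)*(w^3 - 4*w^2 + w + 6) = (w + 1)*(w + 4)*(w^2 - 5*w + 6) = (w - 2)*(w + 1)*(w + 4)*(w - 3)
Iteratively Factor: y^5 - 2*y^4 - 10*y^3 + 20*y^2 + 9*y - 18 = (y - 2)*(y^4 - 10*y^2 + 9) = (y - 2)*(y - 1)*(y^3 + y^2 - 9*y - 9) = (y - 2)*(y - 1)*(y + 3)*(y^2 - 2*y - 3) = (y - 2)*(y - 1)*(y + 1)*(y + 3)*(y - 3)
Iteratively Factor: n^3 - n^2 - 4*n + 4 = (n + 2)*(n^2 - 3*n + 2) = (n - 1)*(n + 2)*(n - 2)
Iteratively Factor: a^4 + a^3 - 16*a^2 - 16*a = (a - 4)*(a^3 + 5*a^2 + 4*a) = (a - 4)*(a + 1)*(a^2 + 4*a) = a*(a - 4)*(a + 1)*(a + 4)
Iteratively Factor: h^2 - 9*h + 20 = (h - 4)*(h - 5)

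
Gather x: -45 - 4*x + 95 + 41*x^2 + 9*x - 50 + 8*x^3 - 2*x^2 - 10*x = 8*x^3 + 39*x^2 - 5*x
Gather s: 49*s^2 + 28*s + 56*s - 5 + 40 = 49*s^2 + 84*s + 35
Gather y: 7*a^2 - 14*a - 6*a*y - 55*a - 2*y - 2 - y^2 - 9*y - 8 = 7*a^2 - 69*a - y^2 + y*(-6*a - 11) - 10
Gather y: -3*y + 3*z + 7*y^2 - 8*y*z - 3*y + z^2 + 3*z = 7*y^2 + y*(-8*z - 6) + z^2 + 6*z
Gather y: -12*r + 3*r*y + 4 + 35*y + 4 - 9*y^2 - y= -12*r - 9*y^2 + y*(3*r + 34) + 8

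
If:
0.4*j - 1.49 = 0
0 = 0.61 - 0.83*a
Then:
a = 0.73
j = 3.72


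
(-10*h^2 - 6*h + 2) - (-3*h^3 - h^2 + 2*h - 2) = 3*h^3 - 9*h^2 - 8*h + 4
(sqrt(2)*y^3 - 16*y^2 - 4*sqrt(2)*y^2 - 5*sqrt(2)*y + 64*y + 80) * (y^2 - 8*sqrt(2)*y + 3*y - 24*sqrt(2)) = sqrt(2)*y^5 - 32*y^4 - sqrt(2)*y^4 + 32*y^3 + 111*sqrt(2)*y^3 - 143*sqrt(2)*y^2 + 544*y^2 - 2176*sqrt(2)*y + 480*y - 1920*sqrt(2)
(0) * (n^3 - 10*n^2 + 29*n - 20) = 0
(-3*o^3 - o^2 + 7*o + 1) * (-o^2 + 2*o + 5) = 3*o^5 - 5*o^4 - 24*o^3 + 8*o^2 + 37*o + 5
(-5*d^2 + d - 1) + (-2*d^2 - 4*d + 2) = -7*d^2 - 3*d + 1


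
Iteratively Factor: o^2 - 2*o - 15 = (o - 5)*(o + 3)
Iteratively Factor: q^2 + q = (q + 1)*(q)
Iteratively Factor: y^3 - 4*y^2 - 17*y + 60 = (y - 5)*(y^2 + y - 12) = (y - 5)*(y + 4)*(y - 3)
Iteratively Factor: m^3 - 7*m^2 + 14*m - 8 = (m - 2)*(m^2 - 5*m + 4) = (m - 2)*(m - 1)*(m - 4)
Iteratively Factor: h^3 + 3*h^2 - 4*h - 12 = (h + 3)*(h^2 - 4) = (h - 2)*(h + 3)*(h + 2)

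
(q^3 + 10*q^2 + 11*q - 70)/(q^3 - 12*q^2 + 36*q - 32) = (q^2 + 12*q + 35)/(q^2 - 10*q + 16)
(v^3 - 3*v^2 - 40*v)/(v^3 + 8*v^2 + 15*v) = (v - 8)/(v + 3)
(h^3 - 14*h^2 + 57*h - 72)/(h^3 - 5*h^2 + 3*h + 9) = (h - 8)/(h + 1)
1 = 1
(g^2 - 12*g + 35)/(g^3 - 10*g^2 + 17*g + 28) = (g - 5)/(g^2 - 3*g - 4)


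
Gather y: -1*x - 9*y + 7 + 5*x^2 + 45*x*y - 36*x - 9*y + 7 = 5*x^2 - 37*x + y*(45*x - 18) + 14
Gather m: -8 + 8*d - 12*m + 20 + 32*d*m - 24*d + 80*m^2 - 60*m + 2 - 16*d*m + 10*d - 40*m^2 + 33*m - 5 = -6*d + 40*m^2 + m*(16*d - 39) + 9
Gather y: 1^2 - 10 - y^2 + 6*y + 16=-y^2 + 6*y + 7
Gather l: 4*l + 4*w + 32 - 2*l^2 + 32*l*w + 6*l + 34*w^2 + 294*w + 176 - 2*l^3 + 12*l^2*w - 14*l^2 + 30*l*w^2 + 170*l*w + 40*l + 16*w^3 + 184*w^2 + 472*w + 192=-2*l^3 + l^2*(12*w - 16) + l*(30*w^2 + 202*w + 50) + 16*w^3 + 218*w^2 + 770*w + 400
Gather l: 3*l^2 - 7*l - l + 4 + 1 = 3*l^2 - 8*l + 5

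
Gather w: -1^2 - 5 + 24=18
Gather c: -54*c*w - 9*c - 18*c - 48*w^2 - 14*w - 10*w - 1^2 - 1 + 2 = c*(-54*w - 27) - 48*w^2 - 24*w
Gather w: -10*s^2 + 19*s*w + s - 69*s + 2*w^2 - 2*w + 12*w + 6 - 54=-10*s^2 - 68*s + 2*w^2 + w*(19*s + 10) - 48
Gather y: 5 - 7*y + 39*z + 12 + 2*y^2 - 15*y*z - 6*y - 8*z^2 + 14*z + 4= 2*y^2 + y*(-15*z - 13) - 8*z^2 + 53*z + 21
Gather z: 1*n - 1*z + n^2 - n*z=n^2 + n + z*(-n - 1)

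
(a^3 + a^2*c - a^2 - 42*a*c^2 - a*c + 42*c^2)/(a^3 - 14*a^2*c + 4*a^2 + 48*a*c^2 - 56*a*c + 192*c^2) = (a^2 + 7*a*c - a - 7*c)/(a^2 - 8*a*c + 4*a - 32*c)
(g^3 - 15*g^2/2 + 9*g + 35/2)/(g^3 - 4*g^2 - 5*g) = (g - 7/2)/g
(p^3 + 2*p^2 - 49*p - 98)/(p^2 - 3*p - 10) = (p^2 - 49)/(p - 5)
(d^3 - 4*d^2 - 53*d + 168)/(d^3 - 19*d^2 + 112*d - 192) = (d + 7)/(d - 8)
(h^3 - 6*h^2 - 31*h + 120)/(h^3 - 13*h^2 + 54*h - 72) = (h^2 - 3*h - 40)/(h^2 - 10*h + 24)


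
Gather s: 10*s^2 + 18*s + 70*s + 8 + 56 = 10*s^2 + 88*s + 64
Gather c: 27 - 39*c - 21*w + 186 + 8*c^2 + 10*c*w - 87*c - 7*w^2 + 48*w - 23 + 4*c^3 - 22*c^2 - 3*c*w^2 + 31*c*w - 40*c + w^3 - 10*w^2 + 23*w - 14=4*c^3 - 14*c^2 + c*(-3*w^2 + 41*w - 166) + w^3 - 17*w^2 + 50*w + 176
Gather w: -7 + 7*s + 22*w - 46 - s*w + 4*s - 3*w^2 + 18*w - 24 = 11*s - 3*w^2 + w*(40 - s) - 77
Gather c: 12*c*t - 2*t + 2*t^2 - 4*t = 12*c*t + 2*t^2 - 6*t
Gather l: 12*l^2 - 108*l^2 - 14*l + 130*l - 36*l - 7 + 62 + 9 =-96*l^2 + 80*l + 64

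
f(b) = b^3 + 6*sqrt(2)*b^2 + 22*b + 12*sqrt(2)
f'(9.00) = 417.74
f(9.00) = 1631.28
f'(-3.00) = -1.91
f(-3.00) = 0.34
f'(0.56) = 32.44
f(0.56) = 32.13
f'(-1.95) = 0.31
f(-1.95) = -1.08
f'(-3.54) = -0.48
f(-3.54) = 1.06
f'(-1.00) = 8.03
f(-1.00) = 2.46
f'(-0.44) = 15.11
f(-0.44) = 8.85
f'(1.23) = 47.41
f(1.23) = 58.73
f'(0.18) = 25.15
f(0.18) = 21.21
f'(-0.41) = 15.55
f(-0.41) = 9.31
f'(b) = 3*b^2 + 12*sqrt(2)*b + 22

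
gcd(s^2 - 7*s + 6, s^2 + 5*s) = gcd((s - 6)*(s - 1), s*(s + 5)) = 1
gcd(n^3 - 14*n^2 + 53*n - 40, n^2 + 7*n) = 1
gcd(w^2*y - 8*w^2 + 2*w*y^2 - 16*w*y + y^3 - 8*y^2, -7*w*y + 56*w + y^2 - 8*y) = y - 8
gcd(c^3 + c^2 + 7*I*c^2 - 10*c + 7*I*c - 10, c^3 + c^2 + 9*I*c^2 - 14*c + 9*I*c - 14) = c^2 + c*(1 + 2*I) + 2*I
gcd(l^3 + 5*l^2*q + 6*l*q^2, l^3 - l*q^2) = l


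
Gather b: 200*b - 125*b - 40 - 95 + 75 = 75*b - 60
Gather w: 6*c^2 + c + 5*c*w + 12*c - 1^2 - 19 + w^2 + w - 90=6*c^2 + 13*c + w^2 + w*(5*c + 1) - 110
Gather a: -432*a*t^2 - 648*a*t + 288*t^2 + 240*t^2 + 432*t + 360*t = a*(-432*t^2 - 648*t) + 528*t^2 + 792*t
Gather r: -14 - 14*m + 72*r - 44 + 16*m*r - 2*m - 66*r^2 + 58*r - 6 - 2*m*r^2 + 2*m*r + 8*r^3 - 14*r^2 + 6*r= -16*m + 8*r^3 + r^2*(-2*m - 80) + r*(18*m + 136) - 64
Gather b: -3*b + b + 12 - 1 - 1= 10 - 2*b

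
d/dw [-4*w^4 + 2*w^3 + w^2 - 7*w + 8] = -16*w^3 + 6*w^2 + 2*w - 7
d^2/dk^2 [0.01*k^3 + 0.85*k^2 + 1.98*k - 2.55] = 0.06*k + 1.7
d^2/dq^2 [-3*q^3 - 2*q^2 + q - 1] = -18*q - 4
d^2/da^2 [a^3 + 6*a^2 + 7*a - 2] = 6*a + 12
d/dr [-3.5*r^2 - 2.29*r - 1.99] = -7.0*r - 2.29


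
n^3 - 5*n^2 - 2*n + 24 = (n - 4)*(n - 3)*(n + 2)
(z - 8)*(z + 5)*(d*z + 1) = d*z^3 - 3*d*z^2 - 40*d*z + z^2 - 3*z - 40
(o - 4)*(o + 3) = o^2 - o - 12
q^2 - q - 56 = (q - 8)*(q + 7)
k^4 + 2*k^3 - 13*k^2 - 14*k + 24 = (k - 3)*(k - 1)*(k + 2)*(k + 4)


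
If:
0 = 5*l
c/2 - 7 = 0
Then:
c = 14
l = 0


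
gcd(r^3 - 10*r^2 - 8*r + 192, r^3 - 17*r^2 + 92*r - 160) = r - 8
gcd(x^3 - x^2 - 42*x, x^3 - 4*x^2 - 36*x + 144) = x + 6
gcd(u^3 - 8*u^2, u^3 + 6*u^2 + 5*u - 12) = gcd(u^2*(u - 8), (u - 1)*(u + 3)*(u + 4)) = 1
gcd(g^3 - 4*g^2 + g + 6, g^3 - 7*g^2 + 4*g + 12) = g^2 - g - 2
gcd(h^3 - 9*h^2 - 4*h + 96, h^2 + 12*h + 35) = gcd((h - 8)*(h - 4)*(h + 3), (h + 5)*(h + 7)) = 1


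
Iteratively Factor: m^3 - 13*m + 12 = (m - 1)*(m^2 + m - 12) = (m - 3)*(m - 1)*(m + 4)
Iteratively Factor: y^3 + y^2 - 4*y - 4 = (y + 2)*(y^2 - y - 2) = (y + 1)*(y + 2)*(y - 2)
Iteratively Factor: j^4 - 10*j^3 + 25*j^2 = (j - 5)*(j^3 - 5*j^2) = (j - 5)^2*(j^2) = j*(j - 5)^2*(j)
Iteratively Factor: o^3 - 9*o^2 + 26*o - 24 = (o - 3)*(o^2 - 6*o + 8) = (o - 3)*(o - 2)*(o - 4)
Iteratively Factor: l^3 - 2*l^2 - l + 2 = (l - 1)*(l^2 - l - 2) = (l - 1)*(l + 1)*(l - 2)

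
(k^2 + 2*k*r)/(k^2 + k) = (k + 2*r)/(k + 1)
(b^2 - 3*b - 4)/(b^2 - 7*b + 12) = (b + 1)/(b - 3)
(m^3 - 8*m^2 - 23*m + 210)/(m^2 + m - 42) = (m^2 - 2*m - 35)/(m + 7)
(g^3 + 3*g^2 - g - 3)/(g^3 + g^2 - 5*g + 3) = (g + 1)/(g - 1)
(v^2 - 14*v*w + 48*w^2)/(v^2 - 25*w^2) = (v^2 - 14*v*w + 48*w^2)/(v^2 - 25*w^2)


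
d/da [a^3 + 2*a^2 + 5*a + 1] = 3*a^2 + 4*a + 5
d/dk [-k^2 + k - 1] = 1 - 2*k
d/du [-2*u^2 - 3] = -4*u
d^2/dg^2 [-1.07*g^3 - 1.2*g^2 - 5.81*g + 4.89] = -6.42*g - 2.4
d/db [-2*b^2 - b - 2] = -4*b - 1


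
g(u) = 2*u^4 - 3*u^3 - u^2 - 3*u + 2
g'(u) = 8*u^3 - 9*u^2 - 2*u - 3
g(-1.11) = 11.24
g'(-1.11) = -22.81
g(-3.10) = 275.77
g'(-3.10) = -321.62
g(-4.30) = 918.69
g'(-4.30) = -796.87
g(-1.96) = 56.14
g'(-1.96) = -93.89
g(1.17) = -3.94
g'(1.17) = -4.85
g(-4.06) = 741.88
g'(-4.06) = -678.62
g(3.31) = 112.39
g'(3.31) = 181.89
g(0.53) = -0.16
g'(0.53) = -5.40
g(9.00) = 10829.00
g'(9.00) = 5082.00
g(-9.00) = 15257.00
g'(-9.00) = -6546.00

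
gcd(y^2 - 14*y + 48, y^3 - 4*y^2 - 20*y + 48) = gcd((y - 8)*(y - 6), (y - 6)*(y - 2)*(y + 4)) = y - 6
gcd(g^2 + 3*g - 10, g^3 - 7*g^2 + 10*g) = g - 2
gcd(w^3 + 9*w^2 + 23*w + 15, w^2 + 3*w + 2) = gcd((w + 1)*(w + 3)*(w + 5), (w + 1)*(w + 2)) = w + 1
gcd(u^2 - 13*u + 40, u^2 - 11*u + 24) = u - 8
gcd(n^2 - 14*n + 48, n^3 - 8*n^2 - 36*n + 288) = n^2 - 14*n + 48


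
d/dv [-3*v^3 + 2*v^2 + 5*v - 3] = -9*v^2 + 4*v + 5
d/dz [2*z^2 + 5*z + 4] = 4*z + 5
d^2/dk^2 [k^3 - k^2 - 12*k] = 6*k - 2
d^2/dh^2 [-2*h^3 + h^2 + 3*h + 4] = 2 - 12*h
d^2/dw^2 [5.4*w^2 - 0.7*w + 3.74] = 10.8000000000000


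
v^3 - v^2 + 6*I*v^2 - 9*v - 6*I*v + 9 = (v - 1)*(v + 3*I)^2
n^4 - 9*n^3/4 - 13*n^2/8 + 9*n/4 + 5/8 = (n - 5/2)*(n - 1)*(n + 1/4)*(n + 1)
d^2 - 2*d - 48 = (d - 8)*(d + 6)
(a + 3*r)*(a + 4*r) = a^2 + 7*a*r + 12*r^2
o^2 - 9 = (o - 3)*(o + 3)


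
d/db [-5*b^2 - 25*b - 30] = -10*b - 25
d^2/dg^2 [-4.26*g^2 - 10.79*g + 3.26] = -8.52000000000000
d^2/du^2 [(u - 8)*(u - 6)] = 2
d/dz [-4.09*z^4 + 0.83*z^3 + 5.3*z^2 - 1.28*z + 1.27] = -16.36*z^3 + 2.49*z^2 + 10.6*z - 1.28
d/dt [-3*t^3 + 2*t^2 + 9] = t*(4 - 9*t)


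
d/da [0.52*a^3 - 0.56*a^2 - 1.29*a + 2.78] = 1.56*a^2 - 1.12*a - 1.29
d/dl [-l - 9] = -1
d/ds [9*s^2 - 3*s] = 18*s - 3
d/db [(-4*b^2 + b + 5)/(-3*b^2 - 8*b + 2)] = 7*(5*b^2 + 2*b + 6)/(9*b^4 + 48*b^3 + 52*b^2 - 32*b + 4)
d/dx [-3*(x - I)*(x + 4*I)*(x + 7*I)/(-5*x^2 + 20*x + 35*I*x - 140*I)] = (3*x^4 + x^3*(-24 - 42*I) + x^2*(261 + 132*I) + x*(-1680 - 168*I) - 588 - 1092*I)/(5*x^4 + x^3*(-40 - 70*I) + x^2*(-165 + 560*I) + x*(1960 - 1120*I) - 3920)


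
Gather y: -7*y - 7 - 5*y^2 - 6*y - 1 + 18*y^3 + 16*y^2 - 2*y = 18*y^3 + 11*y^2 - 15*y - 8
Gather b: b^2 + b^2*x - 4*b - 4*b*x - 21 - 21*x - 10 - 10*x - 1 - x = b^2*(x + 1) + b*(-4*x - 4) - 32*x - 32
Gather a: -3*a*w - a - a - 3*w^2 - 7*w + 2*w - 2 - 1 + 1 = a*(-3*w - 2) - 3*w^2 - 5*w - 2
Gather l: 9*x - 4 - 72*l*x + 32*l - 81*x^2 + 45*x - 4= l*(32 - 72*x) - 81*x^2 + 54*x - 8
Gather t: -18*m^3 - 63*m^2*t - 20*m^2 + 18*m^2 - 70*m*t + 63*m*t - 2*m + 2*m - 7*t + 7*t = -18*m^3 - 2*m^2 + t*(-63*m^2 - 7*m)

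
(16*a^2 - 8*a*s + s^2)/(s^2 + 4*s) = (16*a^2 - 8*a*s + s^2)/(s*(s + 4))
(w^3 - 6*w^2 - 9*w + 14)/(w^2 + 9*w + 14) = (w^2 - 8*w + 7)/(w + 7)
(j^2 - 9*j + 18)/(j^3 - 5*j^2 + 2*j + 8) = (j^2 - 9*j + 18)/(j^3 - 5*j^2 + 2*j + 8)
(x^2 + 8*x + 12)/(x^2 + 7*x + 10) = (x + 6)/(x + 5)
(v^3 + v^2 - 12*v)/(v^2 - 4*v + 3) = v*(v + 4)/(v - 1)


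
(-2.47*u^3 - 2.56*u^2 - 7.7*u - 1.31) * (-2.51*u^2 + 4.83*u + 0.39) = 6.1997*u^5 - 5.5045*u^4 + 5.9989*u^3 - 34.9013*u^2 - 9.3303*u - 0.5109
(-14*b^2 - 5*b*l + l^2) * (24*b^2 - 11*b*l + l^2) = -336*b^4 + 34*b^3*l + 65*b^2*l^2 - 16*b*l^3 + l^4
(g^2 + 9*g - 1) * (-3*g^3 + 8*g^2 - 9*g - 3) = -3*g^5 - 19*g^4 + 66*g^3 - 92*g^2 - 18*g + 3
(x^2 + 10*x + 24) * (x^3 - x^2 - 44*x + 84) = x^5 + 9*x^4 - 30*x^3 - 380*x^2 - 216*x + 2016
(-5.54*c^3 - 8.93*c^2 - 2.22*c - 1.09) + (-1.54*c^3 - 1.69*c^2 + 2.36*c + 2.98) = -7.08*c^3 - 10.62*c^2 + 0.14*c + 1.89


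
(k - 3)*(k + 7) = k^2 + 4*k - 21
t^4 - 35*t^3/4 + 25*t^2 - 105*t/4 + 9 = (t - 4)*(t - 3)*(t - 1)*(t - 3/4)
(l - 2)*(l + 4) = l^2 + 2*l - 8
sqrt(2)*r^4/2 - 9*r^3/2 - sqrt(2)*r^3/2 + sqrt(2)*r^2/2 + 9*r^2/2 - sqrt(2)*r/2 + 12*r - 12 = (r - 1)*(r - 4*sqrt(2))*(r - 3*sqrt(2)/2)*(sqrt(2)*r/2 + 1)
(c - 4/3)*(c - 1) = c^2 - 7*c/3 + 4/3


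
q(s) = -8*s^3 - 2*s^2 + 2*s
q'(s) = -24*s^2 - 4*s + 2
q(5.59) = -1448.73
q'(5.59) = -770.31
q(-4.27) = 577.83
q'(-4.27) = -418.51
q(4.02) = -544.00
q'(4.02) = -401.93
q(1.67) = -39.50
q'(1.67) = -71.61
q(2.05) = -73.23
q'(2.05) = -107.06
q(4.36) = -692.35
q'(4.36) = -471.67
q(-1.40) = 15.23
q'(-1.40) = -39.44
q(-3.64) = 352.05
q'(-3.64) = -301.43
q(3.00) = -228.00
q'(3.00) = -226.00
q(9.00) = -5976.00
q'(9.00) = -1978.00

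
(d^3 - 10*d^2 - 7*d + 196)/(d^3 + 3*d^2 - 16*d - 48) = (d^2 - 14*d + 49)/(d^2 - d - 12)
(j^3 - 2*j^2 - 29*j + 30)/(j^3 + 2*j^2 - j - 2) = (j^2 - j - 30)/(j^2 + 3*j + 2)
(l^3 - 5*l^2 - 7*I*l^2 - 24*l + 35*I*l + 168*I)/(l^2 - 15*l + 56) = (l^2 + l*(3 - 7*I) - 21*I)/(l - 7)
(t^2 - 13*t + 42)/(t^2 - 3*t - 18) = (t - 7)/(t + 3)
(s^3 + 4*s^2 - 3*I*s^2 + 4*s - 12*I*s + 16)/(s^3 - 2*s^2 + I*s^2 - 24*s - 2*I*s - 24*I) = (s - 4*I)/(s - 6)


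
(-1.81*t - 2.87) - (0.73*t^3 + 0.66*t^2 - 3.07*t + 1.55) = -0.73*t^3 - 0.66*t^2 + 1.26*t - 4.42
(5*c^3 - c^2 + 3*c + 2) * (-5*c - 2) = -25*c^4 - 5*c^3 - 13*c^2 - 16*c - 4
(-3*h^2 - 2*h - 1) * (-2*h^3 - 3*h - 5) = 6*h^5 + 4*h^4 + 11*h^3 + 21*h^2 + 13*h + 5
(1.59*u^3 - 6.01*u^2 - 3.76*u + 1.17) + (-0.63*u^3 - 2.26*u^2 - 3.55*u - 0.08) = 0.96*u^3 - 8.27*u^2 - 7.31*u + 1.09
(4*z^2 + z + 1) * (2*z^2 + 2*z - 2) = 8*z^4 + 10*z^3 - 4*z^2 - 2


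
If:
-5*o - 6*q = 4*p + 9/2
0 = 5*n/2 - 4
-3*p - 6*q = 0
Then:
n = 8/5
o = 2*q/5 - 9/10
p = -2*q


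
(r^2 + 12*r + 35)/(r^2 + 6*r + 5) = (r + 7)/(r + 1)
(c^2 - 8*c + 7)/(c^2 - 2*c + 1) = (c - 7)/(c - 1)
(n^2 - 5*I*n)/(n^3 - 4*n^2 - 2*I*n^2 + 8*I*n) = (n - 5*I)/(n^2 - 4*n - 2*I*n + 8*I)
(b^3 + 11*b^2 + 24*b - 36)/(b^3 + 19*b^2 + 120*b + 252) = (b - 1)/(b + 7)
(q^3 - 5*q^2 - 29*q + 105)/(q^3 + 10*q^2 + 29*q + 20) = (q^2 - 10*q + 21)/(q^2 + 5*q + 4)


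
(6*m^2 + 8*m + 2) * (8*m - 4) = 48*m^3 + 40*m^2 - 16*m - 8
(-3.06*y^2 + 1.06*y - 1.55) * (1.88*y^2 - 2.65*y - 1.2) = -5.7528*y^4 + 10.1018*y^3 - 2.051*y^2 + 2.8355*y + 1.86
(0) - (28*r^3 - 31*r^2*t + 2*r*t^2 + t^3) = -28*r^3 + 31*r^2*t - 2*r*t^2 - t^3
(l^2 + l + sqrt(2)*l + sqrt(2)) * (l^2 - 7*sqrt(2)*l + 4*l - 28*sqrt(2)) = l^4 - 6*sqrt(2)*l^3 + 5*l^3 - 30*sqrt(2)*l^2 - 10*l^2 - 70*l - 24*sqrt(2)*l - 56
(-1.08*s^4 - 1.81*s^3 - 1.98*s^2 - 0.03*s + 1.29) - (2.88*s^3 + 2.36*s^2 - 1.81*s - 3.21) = -1.08*s^4 - 4.69*s^3 - 4.34*s^2 + 1.78*s + 4.5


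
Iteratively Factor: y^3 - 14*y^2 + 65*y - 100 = (y - 5)*(y^2 - 9*y + 20) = (y - 5)*(y - 4)*(y - 5)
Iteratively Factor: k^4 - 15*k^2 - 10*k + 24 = (k - 4)*(k^3 + 4*k^2 + k - 6) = (k - 4)*(k + 3)*(k^2 + k - 2) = (k - 4)*(k - 1)*(k + 3)*(k + 2)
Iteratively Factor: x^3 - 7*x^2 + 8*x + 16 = (x - 4)*(x^2 - 3*x - 4) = (x - 4)^2*(x + 1)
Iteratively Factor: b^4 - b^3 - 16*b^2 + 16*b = (b - 1)*(b^3 - 16*b) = (b - 4)*(b - 1)*(b^2 + 4*b) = b*(b - 4)*(b - 1)*(b + 4)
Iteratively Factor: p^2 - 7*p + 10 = (p - 5)*(p - 2)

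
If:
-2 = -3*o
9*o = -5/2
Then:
No Solution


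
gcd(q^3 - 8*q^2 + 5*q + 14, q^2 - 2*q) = q - 2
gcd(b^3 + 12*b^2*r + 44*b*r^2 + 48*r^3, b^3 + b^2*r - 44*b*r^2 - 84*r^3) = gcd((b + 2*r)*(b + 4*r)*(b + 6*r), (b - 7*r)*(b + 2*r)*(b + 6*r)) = b^2 + 8*b*r + 12*r^2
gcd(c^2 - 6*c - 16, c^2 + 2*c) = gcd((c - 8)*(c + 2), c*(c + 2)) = c + 2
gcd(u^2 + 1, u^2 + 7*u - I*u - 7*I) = u - I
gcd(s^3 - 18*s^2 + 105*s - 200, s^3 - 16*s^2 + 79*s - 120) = s^2 - 13*s + 40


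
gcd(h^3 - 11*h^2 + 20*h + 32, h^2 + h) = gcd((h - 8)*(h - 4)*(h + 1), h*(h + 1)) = h + 1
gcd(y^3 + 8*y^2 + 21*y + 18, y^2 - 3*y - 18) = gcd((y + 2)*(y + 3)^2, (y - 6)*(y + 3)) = y + 3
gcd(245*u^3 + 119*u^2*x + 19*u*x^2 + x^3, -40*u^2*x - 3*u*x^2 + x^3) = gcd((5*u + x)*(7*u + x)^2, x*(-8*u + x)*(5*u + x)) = 5*u + x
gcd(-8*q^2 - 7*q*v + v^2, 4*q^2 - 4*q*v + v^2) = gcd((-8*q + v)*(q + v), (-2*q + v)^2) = 1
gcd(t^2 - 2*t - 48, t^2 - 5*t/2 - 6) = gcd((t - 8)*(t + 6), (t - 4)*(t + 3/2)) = 1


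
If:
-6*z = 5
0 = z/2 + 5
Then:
No Solution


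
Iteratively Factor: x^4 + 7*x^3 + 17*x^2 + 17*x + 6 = (x + 1)*(x^3 + 6*x^2 + 11*x + 6) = (x + 1)*(x + 2)*(x^2 + 4*x + 3) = (x + 1)*(x + 2)*(x + 3)*(x + 1)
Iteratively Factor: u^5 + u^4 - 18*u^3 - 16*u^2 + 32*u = (u)*(u^4 + u^3 - 18*u^2 - 16*u + 32) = u*(u - 4)*(u^3 + 5*u^2 + 2*u - 8) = u*(u - 4)*(u + 4)*(u^2 + u - 2) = u*(u - 4)*(u + 2)*(u + 4)*(u - 1)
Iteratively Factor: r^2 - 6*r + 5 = (r - 5)*(r - 1)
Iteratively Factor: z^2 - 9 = (z + 3)*(z - 3)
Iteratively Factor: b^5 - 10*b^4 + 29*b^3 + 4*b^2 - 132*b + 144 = (b - 4)*(b^4 - 6*b^3 + 5*b^2 + 24*b - 36) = (b - 4)*(b - 2)*(b^3 - 4*b^2 - 3*b + 18) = (b - 4)*(b - 3)*(b - 2)*(b^2 - b - 6) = (b - 4)*(b - 3)*(b - 2)*(b + 2)*(b - 3)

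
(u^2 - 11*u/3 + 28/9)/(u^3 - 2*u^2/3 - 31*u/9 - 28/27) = 3*(3*u - 4)/(9*u^2 + 15*u + 4)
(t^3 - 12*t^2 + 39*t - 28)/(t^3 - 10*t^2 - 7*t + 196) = (t^2 - 5*t + 4)/(t^2 - 3*t - 28)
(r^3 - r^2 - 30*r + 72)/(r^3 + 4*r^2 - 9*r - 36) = (r^2 + 2*r - 24)/(r^2 + 7*r + 12)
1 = 1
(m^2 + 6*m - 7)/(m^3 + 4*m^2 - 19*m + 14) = 1/(m - 2)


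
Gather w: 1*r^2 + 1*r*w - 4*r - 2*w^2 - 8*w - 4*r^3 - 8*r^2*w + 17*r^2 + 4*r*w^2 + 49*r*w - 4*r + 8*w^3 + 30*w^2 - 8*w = -4*r^3 + 18*r^2 - 8*r + 8*w^3 + w^2*(4*r + 28) + w*(-8*r^2 + 50*r - 16)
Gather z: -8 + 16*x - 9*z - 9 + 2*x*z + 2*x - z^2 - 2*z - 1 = 18*x - z^2 + z*(2*x - 11) - 18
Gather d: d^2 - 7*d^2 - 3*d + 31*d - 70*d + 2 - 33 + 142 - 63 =-6*d^2 - 42*d + 48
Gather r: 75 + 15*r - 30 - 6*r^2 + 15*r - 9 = -6*r^2 + 30*r + 36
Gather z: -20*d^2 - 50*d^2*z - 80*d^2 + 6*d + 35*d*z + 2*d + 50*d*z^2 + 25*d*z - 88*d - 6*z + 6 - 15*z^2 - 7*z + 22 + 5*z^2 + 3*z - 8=-100*d^2 - 80*d + z^2*(50*d - 10) + z*(-50*d^2 + 60*d - 10) + 20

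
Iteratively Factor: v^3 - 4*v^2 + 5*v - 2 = (v - 1)*(v^2 - 3*v + 2) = (v - 2)*(v - 1)*(v - 1)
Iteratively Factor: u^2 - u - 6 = (u - 3)*(u + 2)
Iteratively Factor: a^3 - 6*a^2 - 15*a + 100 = (a + 4)*(a^2 - 10*a + 25) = (a - 5)*(a + 4)*(a - 5)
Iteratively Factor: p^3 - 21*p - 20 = (p + 1)*(p^2 - p - 20) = (p - 5)*(p + 1)*(p + 4)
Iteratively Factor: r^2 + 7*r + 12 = (r + 3)*(r + 4)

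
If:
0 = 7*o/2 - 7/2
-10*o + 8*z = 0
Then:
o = 1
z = 5/4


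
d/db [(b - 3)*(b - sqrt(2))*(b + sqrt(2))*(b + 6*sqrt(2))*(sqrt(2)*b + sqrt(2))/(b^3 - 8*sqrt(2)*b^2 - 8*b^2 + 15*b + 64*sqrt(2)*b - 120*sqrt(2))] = 2*(sqrt(2)*b^5 - 18*b^4 - 7*sqrt(2)*b^4 - 101*sqrt(2)*b^3 + 84*b^3 + 118*b^2 + 678*sqrt(2)*b^2 - 136*b + 480*sqrt(2)*b - 576*sqrt(2) - 140)/(b^4 - 16*sqrt(2)*b^3 - 10*b^3 + 153*b^2 + 160*sqrt(2)*b^2 - 1280*b - 400*sqrt(2)*b + 3200)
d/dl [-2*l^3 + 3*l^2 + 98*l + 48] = -6*l^2 + 6*l + 98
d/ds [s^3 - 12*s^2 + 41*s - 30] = 3*s^2 - 24*s + 41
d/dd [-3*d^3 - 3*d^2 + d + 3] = -9*d^2 - 6*d + 1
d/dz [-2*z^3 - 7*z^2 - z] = -6*z^2 - 14*z - 1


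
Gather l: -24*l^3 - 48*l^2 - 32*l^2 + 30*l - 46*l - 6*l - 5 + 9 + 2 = -24*l^3 - 80*l^2 - 22*l + 6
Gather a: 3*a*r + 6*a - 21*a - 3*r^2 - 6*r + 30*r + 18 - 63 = a*(3*r - 15) - 3*r^2 + 24*r - 45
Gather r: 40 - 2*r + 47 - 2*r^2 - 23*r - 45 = -2*r^2 - 25*r + 42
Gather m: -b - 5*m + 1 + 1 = -b - 5*m + 2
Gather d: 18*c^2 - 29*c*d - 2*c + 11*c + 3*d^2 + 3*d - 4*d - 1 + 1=18*c^2 + 9*c + 3*d^2 + d*(-29*c - 1)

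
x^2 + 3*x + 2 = (x + 1)*(x + 2)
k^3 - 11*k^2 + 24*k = k*(k - 8)*(k - 3)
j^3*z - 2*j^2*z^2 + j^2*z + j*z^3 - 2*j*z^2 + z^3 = (j - z)^2*(j*z + z)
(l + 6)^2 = l^2 + 12*l + 36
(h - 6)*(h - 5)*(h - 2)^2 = h^4 - 15*h^3 + 78*h^2 - 164*h + 120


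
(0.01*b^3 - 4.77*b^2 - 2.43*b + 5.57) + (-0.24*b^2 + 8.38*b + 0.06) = 0.01*b^3 - 5.01*b^2 + 5.95*b + 5.63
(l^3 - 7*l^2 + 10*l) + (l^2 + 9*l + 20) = l^3 - 6*l^2 + 19*l + 20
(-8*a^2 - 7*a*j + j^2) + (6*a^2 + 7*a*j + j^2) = -2*a^2 + 2*j^2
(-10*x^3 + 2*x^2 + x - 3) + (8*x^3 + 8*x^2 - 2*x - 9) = -2*x^3 + 10*x^2 - x - 12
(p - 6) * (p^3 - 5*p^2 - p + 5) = p^4 - 11*p^3 + 29*p^2 + 11*p - 30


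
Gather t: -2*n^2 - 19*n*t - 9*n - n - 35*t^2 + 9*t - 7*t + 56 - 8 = -2*n^2 - 10*n - 35*t^2 + t*(2 - 19*n) + 48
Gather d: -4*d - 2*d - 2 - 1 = -6*d - 3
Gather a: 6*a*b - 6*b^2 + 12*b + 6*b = 6*a*b - 6*b^2 + 18*b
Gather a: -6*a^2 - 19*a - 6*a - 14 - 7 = -6*a^2 - 25*a - 21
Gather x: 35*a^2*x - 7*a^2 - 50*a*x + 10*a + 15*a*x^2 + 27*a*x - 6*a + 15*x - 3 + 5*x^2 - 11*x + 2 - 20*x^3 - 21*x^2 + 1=-7*a^2 + 4*a - 20*x^3 + x^2*(15*a - 16) + x*(35*a^2 - 23*a + 4)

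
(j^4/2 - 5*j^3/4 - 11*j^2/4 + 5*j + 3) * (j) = j^5/2 - 5*j^4/4 - 11*j^3/4 + 5*j^2 + 3*j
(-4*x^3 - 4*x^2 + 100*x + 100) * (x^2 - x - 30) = -4*x^5 + 224*x^3 + 120*x^2 - 3100*x - 3000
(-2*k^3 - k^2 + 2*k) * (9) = -18*k^3 - 9*k^2 + 18*k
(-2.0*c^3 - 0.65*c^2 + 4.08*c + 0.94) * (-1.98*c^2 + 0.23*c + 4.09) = 3.96*c^5 + 0.827*c^4 - 16.4079*c^3 - 3.5813*c^2 + 16.9034*c + 3.8446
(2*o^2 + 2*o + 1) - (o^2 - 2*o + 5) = o^2 + 4*o - 4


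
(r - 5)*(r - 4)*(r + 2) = r^3 - 7*r^2 + 2*r + 40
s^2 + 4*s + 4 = (s + 2)^2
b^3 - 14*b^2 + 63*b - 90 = (b - 6)*(b - 5)*(b - 3)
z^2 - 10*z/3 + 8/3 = (z - 2)*(z - 4/3)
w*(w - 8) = w^2 - 8*w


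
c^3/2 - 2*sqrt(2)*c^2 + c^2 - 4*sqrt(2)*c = c*(c/2 + 1)*(c - 4*sqrt(2))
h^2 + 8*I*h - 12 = (h + 2*I)*(h + 6*I)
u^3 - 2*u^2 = u^2*(u - 2)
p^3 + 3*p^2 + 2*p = p*(p + 1)*(p + 2)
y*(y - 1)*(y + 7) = y^3 + 6*y^2 - 7*y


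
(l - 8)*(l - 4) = l^2 - 12*l + 32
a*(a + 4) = a^2 + 4*a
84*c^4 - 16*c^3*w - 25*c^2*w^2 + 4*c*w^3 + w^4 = (-3*c + w)*(-2*c + w)*(2*c + w)*(7*c + w)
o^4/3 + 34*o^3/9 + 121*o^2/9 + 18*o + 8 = (o/3 + 1)*(o + 1)*(o + 4/3)*(o + 6)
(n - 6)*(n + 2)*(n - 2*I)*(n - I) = n^4 - 4*n^3 - 3*I*n^3 - 14*n^2 + 12*I*n^2 + 8*n + 36*I*n + 24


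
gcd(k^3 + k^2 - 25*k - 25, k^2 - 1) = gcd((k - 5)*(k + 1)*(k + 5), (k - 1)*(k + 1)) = k + 1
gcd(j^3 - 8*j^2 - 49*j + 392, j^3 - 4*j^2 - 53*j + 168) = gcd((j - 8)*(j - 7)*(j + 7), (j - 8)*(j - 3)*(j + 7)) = j^2 - j - 56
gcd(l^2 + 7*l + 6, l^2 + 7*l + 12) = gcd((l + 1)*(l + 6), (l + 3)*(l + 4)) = 1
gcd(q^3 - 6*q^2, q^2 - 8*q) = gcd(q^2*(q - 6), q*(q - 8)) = q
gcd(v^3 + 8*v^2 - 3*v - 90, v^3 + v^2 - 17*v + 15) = v^2 + 2*v - 15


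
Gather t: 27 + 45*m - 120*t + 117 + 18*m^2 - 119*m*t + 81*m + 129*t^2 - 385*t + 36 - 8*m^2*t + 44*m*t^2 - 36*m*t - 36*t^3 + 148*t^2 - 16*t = 18*m^2 + 126*m - 36*t^3 + t^2*(44*m + 277) + t*(-8*m^2 - 155*m - 521) + 180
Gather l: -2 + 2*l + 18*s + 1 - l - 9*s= l + 9*s - 1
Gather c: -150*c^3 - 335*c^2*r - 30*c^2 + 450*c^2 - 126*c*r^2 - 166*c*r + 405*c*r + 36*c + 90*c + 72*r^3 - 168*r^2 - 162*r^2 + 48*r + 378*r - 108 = -150*c^3 + c^2*(420 - 335*r) + c*(-126*r^2 + 239*r + 126) + 72*r^3 - 330*r^2 + 426*r - 108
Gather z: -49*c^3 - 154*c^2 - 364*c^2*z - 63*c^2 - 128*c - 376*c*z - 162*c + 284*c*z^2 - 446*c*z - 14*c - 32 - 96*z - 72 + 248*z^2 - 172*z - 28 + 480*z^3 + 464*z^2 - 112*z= -49*c^3 - 217*c^2 - 304*c + 480*z^3 + z^2*(284*c + 712) + z*(-364*c^2 - 822*c - 380) - 132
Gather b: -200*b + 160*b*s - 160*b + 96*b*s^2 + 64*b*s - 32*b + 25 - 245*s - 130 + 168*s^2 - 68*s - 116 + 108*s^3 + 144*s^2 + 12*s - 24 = b*(96*s^2 + 224*s - 392) + 108*s^3 + 312*s^2 - 301*s - 245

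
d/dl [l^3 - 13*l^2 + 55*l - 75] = 3*l^2 - 26*l + 55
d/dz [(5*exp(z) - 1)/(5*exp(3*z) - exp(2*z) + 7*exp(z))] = (-50*exp(3*z) + 20*exp(2*z) - 2*exp(z) + 7)*exp(-z)/(25*exp(4*z) - 10*exp(3*z) + 71*exp(2*z) - 14*exp(z) + 49)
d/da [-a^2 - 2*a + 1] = -2*a - 2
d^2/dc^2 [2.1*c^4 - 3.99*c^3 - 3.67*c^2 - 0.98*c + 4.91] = 25.2*c^2 - 23.94*c - 7.34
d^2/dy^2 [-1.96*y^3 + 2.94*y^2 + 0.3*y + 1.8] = 5.88 - 11.76*y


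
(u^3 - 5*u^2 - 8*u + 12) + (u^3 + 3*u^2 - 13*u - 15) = 2*u^3 - 2*u^2 - 21*u - 3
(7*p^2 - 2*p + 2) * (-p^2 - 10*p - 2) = -7*p^4 - 68*p^3 + 4*p^2 - 16*p - 4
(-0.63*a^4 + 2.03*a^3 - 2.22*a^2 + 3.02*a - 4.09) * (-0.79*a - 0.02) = 0.4977*a^5 - 1.5911*a^4 + 1.7132*a^3 - 2.3414*a^2 + 3.1707*a + 0.0818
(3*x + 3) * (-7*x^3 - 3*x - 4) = -21*x^4 - 21*x^3 - 9*x^2 - 21*x - 12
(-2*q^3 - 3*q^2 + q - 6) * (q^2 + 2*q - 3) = -2*q^5 - 7*q^4 + q^3 + 5*q^2 - 15*q + 18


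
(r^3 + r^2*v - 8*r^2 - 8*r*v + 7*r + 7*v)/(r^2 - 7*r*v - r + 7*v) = (r^2 + r*v - 7*r - 7*v)/(r - 7*v)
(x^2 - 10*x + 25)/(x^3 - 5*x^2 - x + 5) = (x - 5)/(x^2 - 1)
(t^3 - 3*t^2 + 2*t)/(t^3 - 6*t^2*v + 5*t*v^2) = (t^2 - 3*t + 2)/(t^2 - 6*t*v + 5*v^2)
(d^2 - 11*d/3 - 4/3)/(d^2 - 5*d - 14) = (-3*d^2 + 11*d + 4)/(3*(-d^2 + 5*d + 14))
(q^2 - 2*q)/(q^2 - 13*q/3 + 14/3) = 3*q/(3*q - 7)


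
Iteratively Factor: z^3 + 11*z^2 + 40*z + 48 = (z + 4)*(z^2 + 7*z + 12) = (z + 3)*(z + 4)*(z + 4)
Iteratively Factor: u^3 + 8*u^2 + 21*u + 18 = (u + 3)*(u^2 + 5*u + 6) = (u + 3)^2*(u + 2)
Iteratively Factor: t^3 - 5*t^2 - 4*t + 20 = (t - 2)*(t^2 - 3*t - 10) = (t - 2)*(t + 2)*(t - 5)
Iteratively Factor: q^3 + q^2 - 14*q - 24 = (q + 3)*(q^2 - 2*q - 8) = (q + 2)*(q + 3)*(q - 4)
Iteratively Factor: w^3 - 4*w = (w + 2)*(w^2 - 2*w) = (w - 2)*(w + 2)*(w)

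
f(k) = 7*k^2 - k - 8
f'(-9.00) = -127.00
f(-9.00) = 568.00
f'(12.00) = 167.00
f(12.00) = 988.00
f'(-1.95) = -28.30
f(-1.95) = 20.57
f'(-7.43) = -105.02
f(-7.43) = 385.86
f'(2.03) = 27.42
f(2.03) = 18.82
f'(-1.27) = -18.78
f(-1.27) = 4.56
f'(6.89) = 95.46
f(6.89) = 317.41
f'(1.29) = 17.06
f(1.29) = 2.36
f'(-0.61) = -9.54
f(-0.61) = -4.79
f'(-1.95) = -28.30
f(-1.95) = 20.57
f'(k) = 14*k - 1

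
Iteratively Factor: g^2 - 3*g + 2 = (g - 2)*(g - 1)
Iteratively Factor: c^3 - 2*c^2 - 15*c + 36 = (c - 3)*(c^2 + c - 12) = (c - 3)^2*(c + 4)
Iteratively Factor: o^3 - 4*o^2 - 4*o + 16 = (o + 2)*(o^2 - 6*o + 8) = (o - 4)*(o + 2)*(o - 2)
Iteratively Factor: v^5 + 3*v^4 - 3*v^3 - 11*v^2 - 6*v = (v + 1)*(v^4 + 2*v^3 - 5*v^2 - 6*v) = (v - 2)*(v + 1)*(v^3 + 4*v^2 + 3*v) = v*(v - 2)*(v + 1)*(v^2 + 4*v + 3) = v*(v - 2)*(v + 1)*(v + 3)*(v + 1)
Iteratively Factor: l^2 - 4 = (l + 2)*(l - 2)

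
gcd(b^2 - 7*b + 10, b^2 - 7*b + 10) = b^2 - 7*b + 10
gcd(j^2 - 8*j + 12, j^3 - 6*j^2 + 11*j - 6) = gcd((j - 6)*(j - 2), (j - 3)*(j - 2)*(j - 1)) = j - 2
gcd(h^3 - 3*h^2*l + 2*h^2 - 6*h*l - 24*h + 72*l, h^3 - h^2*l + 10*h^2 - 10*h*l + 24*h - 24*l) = h + 6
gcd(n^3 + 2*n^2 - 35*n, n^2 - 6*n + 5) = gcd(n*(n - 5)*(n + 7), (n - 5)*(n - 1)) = n - 5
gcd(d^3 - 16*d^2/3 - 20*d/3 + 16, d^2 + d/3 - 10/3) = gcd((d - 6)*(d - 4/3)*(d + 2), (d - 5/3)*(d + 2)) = d + 2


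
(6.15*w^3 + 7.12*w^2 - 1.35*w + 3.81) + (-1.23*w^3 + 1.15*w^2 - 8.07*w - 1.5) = 4.92*w^3 + 8.27*w^2 - 9.42*w + 2.31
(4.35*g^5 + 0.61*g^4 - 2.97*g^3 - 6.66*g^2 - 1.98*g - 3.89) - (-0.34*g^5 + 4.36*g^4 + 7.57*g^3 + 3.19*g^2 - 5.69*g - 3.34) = 4.69*g^5 - 3.75*g^4 - 10.54*g^3 - 9.85*g^2 + 3.71*g - 0.55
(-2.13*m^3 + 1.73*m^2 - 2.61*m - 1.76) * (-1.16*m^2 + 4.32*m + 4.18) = 2.4708*m^5 - 11.2084*m^4 + 1.5978*m^3 - 2.0022*m^2 - 18.513*m - 7.3568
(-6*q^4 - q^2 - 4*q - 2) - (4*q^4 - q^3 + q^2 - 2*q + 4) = -10*q^4 + q^3 - 2*q^2 - 2*q - 6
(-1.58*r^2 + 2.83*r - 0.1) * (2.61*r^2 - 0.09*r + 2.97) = -4.1238*r^4 + 7.5285*r^3 - 5.2083*r^2 + 8.4141*r - 0.297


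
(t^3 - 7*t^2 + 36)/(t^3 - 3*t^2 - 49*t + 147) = (t^2 - 4*t - 12)/(t^2 - 49)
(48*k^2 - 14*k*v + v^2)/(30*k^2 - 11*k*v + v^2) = (-8*k + v)/(-5*k + v)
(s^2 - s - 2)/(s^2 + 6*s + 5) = (s - 2)/(s + 5)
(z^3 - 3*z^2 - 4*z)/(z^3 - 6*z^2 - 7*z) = (z - 4)/(z - 7)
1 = 1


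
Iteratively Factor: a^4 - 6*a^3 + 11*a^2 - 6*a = (a)*(a^3 - 6*a^2 + 11*a - 6) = a*(a - 2)*(a^2 - 4*a + 3) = a*(a - 2)*(a - 1)*(a - 3)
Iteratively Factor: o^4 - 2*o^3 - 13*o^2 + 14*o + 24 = (o + 1)*(o^3 - 3*o^2 - 10*o + 24) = (o + 1)*(o + 3)*(o^2 - 6*o + 8) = (o - 4)*(o + 1)*(o + 3)*(o - 2)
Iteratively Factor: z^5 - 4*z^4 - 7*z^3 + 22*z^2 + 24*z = (z + 2)*(z^4 - 6*z^3 + 5*z^2 + 12*z) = z*(z + 2)*(z^3 - 6*z^2 + 5*z + 12) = z*(z + 1)*(z + 2)*(z^2 - 7*z + 12) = z*(z - 3)*(z + 1)*(z + 2)*(z - 4)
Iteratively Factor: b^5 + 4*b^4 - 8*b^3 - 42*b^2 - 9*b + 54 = (b - 3)*(b^4 + 7*b^3 + 13*b^2 - 3*b - 18) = (b - 3)*(b + 3)*(b^3 + 4*b^2 + b - 6) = (b - 3)*(b + 3)^2*(b^2 + b - 2) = (b - 3)*(b + 2)*(b + 3)^2*(b - 1)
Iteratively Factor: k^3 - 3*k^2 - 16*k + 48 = (k - 4)*(k^2 + k - 12) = (k - 4)*(k - 3)*(k + 4)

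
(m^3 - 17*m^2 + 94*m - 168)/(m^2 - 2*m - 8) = (m^2 - 13*m + 42)/(m + 2)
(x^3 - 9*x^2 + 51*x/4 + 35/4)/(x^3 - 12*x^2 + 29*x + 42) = (x^2 - 2*x - 5/4)/(x^2 - 5*x - 6)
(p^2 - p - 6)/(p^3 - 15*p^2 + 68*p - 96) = (p + 2)/(p^2 - 12*p + 32)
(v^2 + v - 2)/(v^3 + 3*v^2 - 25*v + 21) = (v + 2)/(v^2 + 4*v - 21)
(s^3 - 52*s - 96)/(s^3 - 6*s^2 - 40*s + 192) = (s + 2)/(s - 4)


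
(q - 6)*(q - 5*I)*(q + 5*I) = q^3 - 6*q^2 + 25*q - 150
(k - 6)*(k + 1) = k^2 - 5*k - 6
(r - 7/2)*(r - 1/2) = r^2 - 4*r + 7/4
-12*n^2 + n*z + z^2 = (-3*n + z)*(4*n + z)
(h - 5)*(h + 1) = h^2 - 4*h - 5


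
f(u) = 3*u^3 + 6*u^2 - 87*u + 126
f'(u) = 9*u^2 + 12*u - 87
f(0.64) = 73.56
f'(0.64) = -75.63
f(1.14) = 39.06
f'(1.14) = -61.62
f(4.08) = 74.67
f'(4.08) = 111.78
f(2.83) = -4.16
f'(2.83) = 19.04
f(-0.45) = 166.09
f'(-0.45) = -90.58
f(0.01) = 125.13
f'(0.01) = -86.88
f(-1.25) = 238.27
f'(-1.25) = -87.94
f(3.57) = 28.38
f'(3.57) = 70.54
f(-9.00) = -792.00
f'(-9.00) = 534.00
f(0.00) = 126.00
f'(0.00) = -87.00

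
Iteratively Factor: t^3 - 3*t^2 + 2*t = (t - 2)*(t^2 - t) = (t - 2)*(t - 1)*(t)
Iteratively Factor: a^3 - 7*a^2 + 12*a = (a - 4)*(a^2 - 3*a) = (a - 4)*(a - 3)*(a)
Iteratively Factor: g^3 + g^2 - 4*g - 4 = (g - 2)*(g^2 + 3*g + 2) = (g - 2)*(g + 2)*(g + 1)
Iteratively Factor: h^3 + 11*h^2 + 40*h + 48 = (h + 3)*(h^2 + 8*h + 16) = (h + 3)*(h + 4)*(h + 4)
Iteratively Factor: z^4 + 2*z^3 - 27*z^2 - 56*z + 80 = (z + 4)*(z^3 - 2*z^2 - 19*z + 20) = (z - 1)*(z + 4)*(z^2 - z - 20) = (z - 5)*(z - 1)*(z + 4)*(z + 4)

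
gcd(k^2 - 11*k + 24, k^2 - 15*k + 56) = k - 8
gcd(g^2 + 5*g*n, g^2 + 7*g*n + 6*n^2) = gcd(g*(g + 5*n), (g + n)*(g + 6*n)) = 1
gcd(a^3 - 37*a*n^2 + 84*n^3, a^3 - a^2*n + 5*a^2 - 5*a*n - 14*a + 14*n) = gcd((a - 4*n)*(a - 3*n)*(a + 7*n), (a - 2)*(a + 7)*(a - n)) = 1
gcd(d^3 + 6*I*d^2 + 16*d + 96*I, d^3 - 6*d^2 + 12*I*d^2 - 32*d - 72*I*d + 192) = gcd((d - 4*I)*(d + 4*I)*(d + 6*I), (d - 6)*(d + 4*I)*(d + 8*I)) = d + 4*I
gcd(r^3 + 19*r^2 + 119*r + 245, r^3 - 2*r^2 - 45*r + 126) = r + 7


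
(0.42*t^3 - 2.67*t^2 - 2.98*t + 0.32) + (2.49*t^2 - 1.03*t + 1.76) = 0.42*t^3 - 0.18*t^2 - 4.01*t + 2.08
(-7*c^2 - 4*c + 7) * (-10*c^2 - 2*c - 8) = 70*c^4 + 54*c^3 - 6*c^2 + 18*c - 56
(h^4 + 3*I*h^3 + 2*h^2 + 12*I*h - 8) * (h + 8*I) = h^5 + 11*I*h^4 - 22*h^3 + 28*I*h^2 - 104*h - 64*I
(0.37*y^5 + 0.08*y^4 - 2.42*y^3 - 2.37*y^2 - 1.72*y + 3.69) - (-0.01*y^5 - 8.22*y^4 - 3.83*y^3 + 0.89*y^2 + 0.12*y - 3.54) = 0.38*y^5 + 8.3*y^4 + 1.41*y^3 - 3.26*y^2 - 1.84*y + 7.23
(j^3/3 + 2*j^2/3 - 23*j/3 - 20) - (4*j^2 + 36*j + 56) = j^3/3 - 10*j^2/3 - 131*j/3 - 76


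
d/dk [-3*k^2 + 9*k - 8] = 9 - 6*k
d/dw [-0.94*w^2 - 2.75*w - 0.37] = -1.88*w - 2.75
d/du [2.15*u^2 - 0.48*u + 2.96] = 4.3*u - 0.48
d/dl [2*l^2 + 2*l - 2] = 4*l + 2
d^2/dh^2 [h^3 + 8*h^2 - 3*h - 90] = 6*h + 16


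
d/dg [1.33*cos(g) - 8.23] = -1.33*sin(g)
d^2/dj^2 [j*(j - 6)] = 2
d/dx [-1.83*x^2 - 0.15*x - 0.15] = -3.66*x - 0.15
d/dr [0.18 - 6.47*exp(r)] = -6.47*exp(r)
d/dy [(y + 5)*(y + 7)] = 2*y + 12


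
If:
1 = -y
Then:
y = -1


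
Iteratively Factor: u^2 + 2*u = (u)*(u + 2)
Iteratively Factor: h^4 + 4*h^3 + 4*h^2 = (h)*(h^3 + 4*h^2 + 4*h) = h*(h + 2)*(h^2 + 2*h) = h*(h + 2)^2*(h)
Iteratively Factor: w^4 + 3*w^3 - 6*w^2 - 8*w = (w + 4)*(w^3 - w^2 - 2*w) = w*(w + 4)*(w^2 - w - 2) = w*(w - 2)*(w + 4)*(w + 1)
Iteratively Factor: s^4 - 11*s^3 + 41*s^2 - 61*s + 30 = (s - 2)*(s^3 - 9*s^2 + 23*s - 15) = (s - 5)*(s - 2)*(s^2 - 4*s + 3) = (s - 5)*(s - 3)*(s - 2)*(s - 1)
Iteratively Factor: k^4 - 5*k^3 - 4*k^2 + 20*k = (k)*(k^3 - 5*k^2 - 4*k + 20) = k*(k + 2)*(k^2 - 7*k + 10) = k*(k - 5)*(k + 2)*(k - 2)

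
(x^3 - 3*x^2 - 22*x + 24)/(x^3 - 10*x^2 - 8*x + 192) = (x - 1)/(x - 8)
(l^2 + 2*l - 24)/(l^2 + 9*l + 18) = (l - 4)/(l + 3)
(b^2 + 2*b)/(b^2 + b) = (b + 2)/(b + 1)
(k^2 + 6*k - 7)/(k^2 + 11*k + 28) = (k - 1)/(k + 4)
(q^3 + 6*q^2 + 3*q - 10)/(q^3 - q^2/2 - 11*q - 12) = 2*(q^2 + 4*q - 5)/(2*q^2 - 5*q - 12)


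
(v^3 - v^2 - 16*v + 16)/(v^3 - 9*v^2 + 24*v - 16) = (v + 4)/(v - 4)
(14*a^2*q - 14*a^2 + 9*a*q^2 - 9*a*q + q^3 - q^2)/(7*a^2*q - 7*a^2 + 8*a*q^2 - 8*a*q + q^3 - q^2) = (2*a + q)/(a + q)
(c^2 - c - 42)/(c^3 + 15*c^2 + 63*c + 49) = (c^2 - c - 42)/(c^3 + 15*c^2 + 63*c + 49)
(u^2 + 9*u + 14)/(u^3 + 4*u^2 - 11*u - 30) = (u + 7)/(u^2 + 2*u - 15)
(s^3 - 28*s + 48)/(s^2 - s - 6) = (-s^3 + 28*s - 48)/(-s^2 + s + 6)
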